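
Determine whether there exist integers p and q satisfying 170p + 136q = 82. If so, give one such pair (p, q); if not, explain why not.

There are no such integers.

gcd(170, 136) = 34, so every integer of the form 170p + 136q is a multiple of 34.
However 82 leaves remainder 14 on division by 34.
So the equation is unsolvable over ℤ.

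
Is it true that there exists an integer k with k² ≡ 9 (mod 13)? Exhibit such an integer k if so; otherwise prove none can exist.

k = 10

k = 10 works: 10² = 100, and 100 − 9 = 91 = 7·13.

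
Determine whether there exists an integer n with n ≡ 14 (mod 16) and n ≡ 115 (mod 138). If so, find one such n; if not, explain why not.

No, no such integer exists.

gcd(16, 138) = 2. If n ≡ 14 (mod 16) and n ≡ 115 (mod 138), then n ≡ 14 (mod 2) and n ≡ 115 (mod 2).
These are incompatible: 14 − 115 = -101 is not divisible by 2.
Hence the system has no solution.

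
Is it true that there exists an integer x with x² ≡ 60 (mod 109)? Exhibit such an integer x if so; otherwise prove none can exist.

x = 13 works: 13² = 169, and 169 − 60 = 109 = 1·109.

x = 13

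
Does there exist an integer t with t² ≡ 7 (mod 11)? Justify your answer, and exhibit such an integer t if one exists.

Since (11 − t)² ≡ t² (mod 11), it suffices to square t = 0, 1, …, 5: the residues are 0, 1, 4, 9, 5, 3.
So the quadratic residues mod 11 are {0, 1, 3, 4, 5, 9}, and 7 is not among them.
Therefore t² ≡ 7 (mod 11) has no solution.

No such integer exists.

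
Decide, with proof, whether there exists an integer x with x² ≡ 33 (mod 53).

No, no such integer exists.

53 is prime, so by Euler's criterion 33 is a square mod 53 iff 33^((53−1)/2) = 33^26 ≡ 1 (mod 53).
Squaring successively (mod 53): 33^2 = 1089 ≡ 29; 33^4 ≡ 29² = 841 ≡ 46; 33^8 ≡ 46² = 2116 ≡ 49; 33^16 ≡ 49² = 2401 ≡ 16.
Since 26 = 16 + 8 + 2, 33^26 ≡ 16 · 49 · 29; multiplying out mod 53: 16·49 = 784 ≡ 42, then 42·29 = 1218 ≡ 52. Thus 33^26 ≡ 52 ≡ −1 (mod 53).
By Euler's criterion 33 is a quadratic non-residue mod 53: no x satisfies x² ≡ 33 (mod 53).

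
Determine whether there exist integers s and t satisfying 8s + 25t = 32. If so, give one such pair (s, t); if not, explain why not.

8 and 25 are coprime, so 8s + 25t ranges over all of ℤ.
Euclidean algorithm: 25 = 3·8 + 1, 8 = 8·1 + 0.
Working back up the chain: 1 = 25 − 3·8. So 8·(-3) + 25·1 = 1.
Multiplying through by 32: s = (-3)·32 = -96, t = 1·32 = 32 is a solution.
Adding 4·25 to s and subtracting 4·8 from t gives the tidier solution (4, 0).
Indeed 8·4 + 25·0 = 32 + 0 = 32.

s = 4, t = 0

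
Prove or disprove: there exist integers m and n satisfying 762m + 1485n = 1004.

No, no such integers exist.

Any value of 762m + 1485n is a multiple of gcd(762, 1485) = 3.
However 1004 leaves remainder 2 on division by 3.
Hence no integers m, n satisfy the equation.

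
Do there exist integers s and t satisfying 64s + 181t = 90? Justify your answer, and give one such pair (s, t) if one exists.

s = 41, t = -14

Since gcd(64, 181) = 1, every integer is an integer combination of 64 and 181.
Euclidean algorithm: 181 = 2·64 + 53, 64 = 1·53 + 11, 53 = 4·11 + 9, 11 = 1·9 + 2, 9 = 4·2 + 1, 2 = 2·1 + 0.
Unwinding: 1 = 9 − 4·2 = 9 − 4·(11 − 1·9) = −4·11 + 5·9 = −4·11 + 5·(53 − 4·11) = 5·53 − 24·11 = 5·53 − 24·(64 − 1·53) = −24·64 + 29·53 = −24·64 + 29·(181 − 2·64) = 29·181 − 82·64, i.e. 64·(-82) + 181·29 = 1.
Scaling by 90 gives the particular solution (s, t) = (-7380, 2610).
Shifting by a multiple of (181, −64) keeps it a solution: s = -7380 + 41·181 = 41, t = 2610 − 41·64 = -14.
Check: 64·41 + 181·(-14) = 2624 − 2534 = 90. ✓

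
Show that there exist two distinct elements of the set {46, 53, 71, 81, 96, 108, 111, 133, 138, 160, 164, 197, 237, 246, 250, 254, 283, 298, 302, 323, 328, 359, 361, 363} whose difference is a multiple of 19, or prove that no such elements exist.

Yes: 46 and 160.

Both 46 and 160 leave remainder 8 on division by 19; their difference 114 = 6·19 is a multiple of 19.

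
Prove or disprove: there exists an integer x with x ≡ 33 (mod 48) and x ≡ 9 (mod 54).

x = 225

The moduli are not coprime: gcd(48, 54) = 6. Compatibility requires 6 ∣ (9 − 33) = -24, which holds, so solutions exist.
The integers ≡ 33 (mod 48) are 33, 81, 129, 177, 225, …; their remainders mod 54 are 33, 27, 21, 15, 9, so x = 225 is the first that is ≡ 9 (mod 54).
Indeed 225 ≡ 33 (mod 48) and 225 ≡ 9 (mod 54).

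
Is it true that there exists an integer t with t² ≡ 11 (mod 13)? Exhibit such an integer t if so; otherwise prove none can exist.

Since (13 − t)² ≡ t² (mod 13), it suffices to square t = 0, 1, …, 6: the residues are 0, 1, 4, 9, 3, 12, 10.
So the quadratic residues mod 13 are {0, 1, 3, 4, 9, 10, 12}, and 11 is not among them.
Therefore t² ≡ 11 (mod 13) has no solution.

No, no such integer exists.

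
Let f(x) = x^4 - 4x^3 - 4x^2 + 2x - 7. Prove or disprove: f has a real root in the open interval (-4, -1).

f(-4) = 433 and f(-1) = -8, which have opposite signs.
As a polynomial, f is continuous on every closed interval.
By the Intermediate Value Theorem f must vanish at some point of (-4, -1).

Such a root exists.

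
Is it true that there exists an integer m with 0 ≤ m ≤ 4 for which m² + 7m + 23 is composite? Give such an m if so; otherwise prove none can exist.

No such integer m in that range exists.

The values for m = 0, 1, …, 4 are 23, 31, 41, 53, 67, and each of these is prime.
So no value in the range makes the expression composite.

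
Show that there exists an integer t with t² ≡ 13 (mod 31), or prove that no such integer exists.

No such integer exists.

Apply Euler's criterion with the prime 31: 13 is a quadratic residue iff 13^15 ≡ 1 (mod 31), and a non-residue iff it is ≡ −1.
Repeated squaring mod 31: 13^2 = 169 ≡ 14; 13^4 ≡ 14² = 196 ≡ 10; 13^8 ≡ 10² = 100 ≡ 7.
Since 15 = 8 + 4 + 2 + 1, 13^15 ≡ 7 · 10 · 14 · 13; multiplying out mod 31: 7·10 = 70 ≡ 8, then 8·14 = 112 ≡ 19, then 19·13 = 247 ≡ 30. Thus 13^15 ≡ 30 ≡ −1 (mod 31).
By Euler's criterion 13 is a quadratic non-residue mod 31: no t satisfies t² ≡ 13 (mod 31).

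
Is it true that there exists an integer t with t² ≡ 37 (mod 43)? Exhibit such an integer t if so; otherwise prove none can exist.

No such integer exists.

Apply Euler's criterion with the prime 43: 37 is a quadratic residue iff 37^21 ≡ 1 (mod 43), and a non-residue iff it is ≡ −1.
Repeated squaring mod 43: 37^2 = 1369 ≡ 36; 37^4 ≡ 36² = 1296 ≡ 6; 37^8 ≡ 6² = 36 ≡ 36; 37^16 ≡ 36² = 1296 ≡ 6.
Since 21 = 16 + 4 + 1, 37^21 ≡ 6 · 6 · 37; multiplying out mod 43: 6·6 = 36 ≡ 36, then 36·37 = 1332 ≡ 42. Thus 37^21 ≡ 42 ≡ −1 (mod 43).
By Euler's criterion 37 is a quadratic non-residue mod 43: no t satisfies t² ≡ 37 (mod 43).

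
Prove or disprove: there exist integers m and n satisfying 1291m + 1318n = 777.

1291 and 1318 are coprime, so 1291m + 1318n ranges over all of ℤ.
Run the Euclidean algorithm on 1318 and 1291: 1318 = 1·1291 + 27, 1291 = 47·27 + 22, 27 = 1·22 + 5, 22 = 4·5 + 2, 5 = 2·2 + 1, 2 = 2·1 + 0.
Working back up the chain: 1 = 5 − 2·2 = 5 − 2·(22 − 4·5) = −2·22 + 9·5 = −2·22 + 9·(27 − 1·22) = 9·27 − 11·22 = 9·27 − 11·(1291 − 47·27) = −11·1291 + 526·27 = −11·1291 + 526·(1318 − 1·1291) = 526·1318 − 537·1291. So 1291·(-537) + 1318·526 = 1.
Multiplying through by 777: m = (-537)·777 = -417249, n = 526·777 = 408702 is a solution.
The general solution is m = -417249 + 1318k, n = 408702 − 1291k; taking k = 317 gives the smaller pair m = 557, n = -545.
Check: 1291·557 + 1318·(-545) = 719087 − 718310 = 777. ✓

m = 557, n = -545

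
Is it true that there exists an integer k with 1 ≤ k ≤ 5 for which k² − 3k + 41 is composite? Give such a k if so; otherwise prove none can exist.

At k = 4: 4² − 3·4 + 41 = 45 = 3·15, which is composite.

k = 4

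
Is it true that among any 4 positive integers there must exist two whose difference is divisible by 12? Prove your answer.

Consider the 4 integers 2, 3, 4, 5. They lie in distinct residue classes modulo 12, since 4 ≤ 12.
The differences between them range over 1, …, 3, none of which is divisible by 12.

No; for instance {2, 3, 4, 5} is a counterexample.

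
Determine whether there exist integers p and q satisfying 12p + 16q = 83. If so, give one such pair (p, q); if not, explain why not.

Both 12 and 16 are divisible by gcd(12, 16) = 4, hence so is any combination 12p + 16q.
However 83 leaves remainder 3 on division by 4.
So the equation is unsolvable over ℤ.

No, no such integers exist.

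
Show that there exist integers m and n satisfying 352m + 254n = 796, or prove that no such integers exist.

m = 47, n = -62

Since gcd(352, 254) = 2 and 796 = 2·398, Bézout's identity guarantees a solution.
Dividing through by 2 reduces the equation to 176m + 127n = 398.
Run the Euclidean algorithm on 176 and 127: 176 = 1·127 + 49, 127 = 2·49 + 29, 49 = 1·29 + 20, 29 = 1·20 + 9, 20 = 2·9 + 2, 9 = 4·2 + 1, 2 = 2·1 + 0.
Back-substituting, 1 = 9 − 4·2 = 9 − 4·(20 − 2·9) = −4·20 + 9·9 = −4·20 + 9·(29 − 1·20) = 9·29 − 13·20 = 9·29 − 13·(49 − 1·29) = −13·49 + 22·29 = −13·49 + 22·(127 − 2·49) = 22·127 − 57·49 = 22·127 − 57·(176 − 1·127) = −57·176 + 79·127; that is, 176·(-57) + 127·79 = 1.
Multiplying through by 398: m = (-57)·398 = -22686, n = 79·398 = 31442 is a solution.
Shifting by a multiple of (127, −176) keeps it a solution: m = -22686 + 179·127 = 47, n = 31442 − 179·176 = -62.
Indeed 352·47 + 254·(-62) = 16544 − 15748 = 796.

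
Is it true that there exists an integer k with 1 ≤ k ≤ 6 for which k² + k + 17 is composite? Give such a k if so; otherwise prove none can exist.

The values for k = 1, 2, …, 6 are 19, 23, 29, 37, 47, 59, and each of these is prime.
So no value in the range makes the expression composite.

No, no such integer k in that range exists.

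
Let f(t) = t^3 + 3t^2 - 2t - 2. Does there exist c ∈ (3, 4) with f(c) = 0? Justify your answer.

No such root exists.

f(3) = 46 and f(4) = 102, both positive, so a sign-change argument is unavailable; we show f keeps this sign on the whole interval.
Substitute t = 3 + u, where 0 < u < 1 on the interval. Expanding, f(3 + u) = u^3 + 12u^2 + 43u + 46.
The nonzero coefficients here are all positive, so for u > 0 every term is positive (or zero), and the constant term 46 is strictly positive.
Therefore f(t) > 0 throughout (3, 4), and f has no zero there.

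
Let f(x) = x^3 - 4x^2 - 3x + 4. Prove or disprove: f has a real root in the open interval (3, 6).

Yes, f has a root in the interval.

f(3) = -14 and f(6) = 58, which have opposite signs.
Since f is a polynomial it is continuous on [3, 6].
By the Intermediate Value Theorem f must vanish at some point of (3, 6).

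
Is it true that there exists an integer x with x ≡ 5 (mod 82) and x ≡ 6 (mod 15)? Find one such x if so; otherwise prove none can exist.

The moduli 82 and 15 are coprime, so by the Chinese Remainder Theorem a unique solution modulo 1230 exists.
Any solution of the first congruence is x = 5 + 82t; substituting into the second, 82t ≡ 6 − 5 ≡ 1 (mod 15).
82 ≡ 7 (mod 15), so this reads 7t ≡ 1 (mod 15). Note 7·13 = 91 ≡ 1 (mod 15) (as 91 − 1 = 6·15), so 7⁻¹ ≡ 13.
Multiplying by 13: t ≡ 13·1 = 13 (mod 15).
With t = 13: x = 5 + 82·13 = 1071.
Indeed 1071 ≡ 5 (mod 82) and 1071 ≡ 6 (mod 15).

x = 1071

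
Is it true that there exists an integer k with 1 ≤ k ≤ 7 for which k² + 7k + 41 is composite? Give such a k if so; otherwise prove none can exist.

k = 4

At k = 4: 4² + 7·4 + 41 = 85 = 5·17, which is composite.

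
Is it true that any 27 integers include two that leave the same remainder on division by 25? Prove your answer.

Yes, this is always true.

Partition the integers by their residue mod 25; there are 25 classes.
Placing 27 integers into 25 classes, some class receives at least two — say a and b.
So a and b have equal remainders mod 25, which is exactly what was to be shown.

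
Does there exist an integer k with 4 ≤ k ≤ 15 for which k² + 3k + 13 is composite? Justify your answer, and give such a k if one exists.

k = 9

At k = 9: 9² + 3·9 + 13 = 121 = 11·11, which is composite.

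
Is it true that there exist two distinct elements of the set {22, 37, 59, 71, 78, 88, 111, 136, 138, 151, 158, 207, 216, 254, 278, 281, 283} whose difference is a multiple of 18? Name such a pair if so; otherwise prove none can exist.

No, no such pair exists.

Two integers differ by a multiple of 18 exactly when they have the same residue mod 18. The residues are 22↦4, 37↦1, 59↦5, 71↦17, 78↦6, 88↦16, 111↦3, 136↦10, 138↦12, 151↦7, 158↦14, 207↦9, 216↦0, 254↦2, 278↦8, 281↦11, 283↦13.
No residue repeats among the 17 elements, so no pair has difference ≡ 0 (mod 18).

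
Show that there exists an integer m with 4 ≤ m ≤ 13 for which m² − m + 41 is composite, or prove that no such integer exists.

The values for m = 4, 5, …, 13 are 53, 61, 71, 83, 97, 113, 131, 151, 173, 197, and each of these is prime.
So no value in the range makes the expression composite.

No such integer m in that range exists.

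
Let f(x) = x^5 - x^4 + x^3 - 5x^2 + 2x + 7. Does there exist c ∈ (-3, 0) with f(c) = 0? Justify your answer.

Such a root exists.

f(-3) = -395 and f(0) = 7, which have opposite signs.
As a polynomial, f is continuous on every closed interval.
So by the Intermediate Value Theorem there is a c strictly between -3 and 0 with f(c) = 0.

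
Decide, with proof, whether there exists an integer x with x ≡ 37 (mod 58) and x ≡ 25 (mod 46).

x = 1313

gcd(58, 46) = 2. A simultaneous solution exists iff 37 ≡ 25 (mod 2); here 37 mod 2 = 1 = 25 mod 2, so it does.
Write x = 37 + 58t. Then 58t ≡ 25 − 37 ≡ 34 (mod 46); dividing through by 2 gives 29t ≡ 17 (mod 23).
29 ≡ 6 (mod 23), so this reads 6t ≡ 17 (mod 23). Note 6·4 = 24 ≡ 1 (mod 23) (as 24 − 1 = 1·23), so 6⁻¹ ≡ 4.
Therefore t ≡ 4·17 = 68 ≡ 22 (mod 23).
Then x = 37 + 58·22 = 1313.
Check: 1313 mod 58 = 37, 1313 mod 46 = 25. ✓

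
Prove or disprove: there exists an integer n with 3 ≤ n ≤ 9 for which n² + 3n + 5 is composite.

n = 5

At n = 5: 5² + 3·5 + 5 = 45 = 3·15, which is composite.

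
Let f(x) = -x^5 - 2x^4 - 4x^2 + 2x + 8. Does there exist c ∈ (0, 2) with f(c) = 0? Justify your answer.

Yes, f has a root in the interval.

f(0) = 8 and f(2) = -68, which have opposite signs.
Since f is a polynomial it is continuous on [0, 2].
By the Intermediate Value Theorem f must vanish at some point of (0, 2).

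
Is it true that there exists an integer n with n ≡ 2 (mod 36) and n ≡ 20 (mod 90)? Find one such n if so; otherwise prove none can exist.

n = 110

gcd(36, 90) = 18. A simultaneous solution exists iff 2 ≡ 20 (mod 18); here 2 mod 18 = 2 = 20 mod 18, so it does.
Step through n = 2, 2 + 36, 2 + 2·36, …: the values 2, 38, 74, 110 reduce mod 90 to 2, 38, 74, 20. The value 110 hits 20.
Indeed 110 ≡ 2 (mod 36) and 110 ≡ 20 (mod 90).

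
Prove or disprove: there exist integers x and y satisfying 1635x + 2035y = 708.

No such integers exist.

Any value of 1635x + 2035y is a multiple of gcd(1635, 2035) = 5.
But 708 is not a multiple of 5 (it leaves remainder 3).
So the equation is unsolvable over ℤ.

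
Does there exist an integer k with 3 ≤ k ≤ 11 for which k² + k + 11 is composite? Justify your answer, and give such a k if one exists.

At k = 10: 10² + 10 + 11 = 121 = 11·11, which is composite.

k = 10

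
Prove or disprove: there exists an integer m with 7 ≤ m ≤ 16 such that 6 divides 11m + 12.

For m = 7, 8, …, 11 the values 89, 100, 111, 122, 133 are not multiples of 6. m = 12 works, since 11·12 + 12 = 144 = 24·6.

m = 12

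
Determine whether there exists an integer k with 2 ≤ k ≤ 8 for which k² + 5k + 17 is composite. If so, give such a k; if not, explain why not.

At k = 8: 8² + 5·8 + 17 = 121 = 11·11, which is composite.

k = 8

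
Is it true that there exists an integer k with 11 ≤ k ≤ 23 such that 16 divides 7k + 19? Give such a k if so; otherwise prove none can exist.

k = 11 works, since 7·11 + 19 = 96 = 6·16.

k = 11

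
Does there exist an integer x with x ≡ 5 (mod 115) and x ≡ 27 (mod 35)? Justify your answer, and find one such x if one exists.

Both moduli are multiples of 5 = gcd(115, 35), so any solution would satisfy x ≡ 5 and x ≡ 27 modulo 5 simultaneously.
These are incompatible: 5 − 27 = -22 is not divisible by 5.
Therefore no such x exists.

No, no such integer exists.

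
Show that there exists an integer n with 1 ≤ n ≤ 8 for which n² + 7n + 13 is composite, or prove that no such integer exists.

n = 4

At n = 4: 4² + 7·4 + 13 = 57 = 3·19, which is composite.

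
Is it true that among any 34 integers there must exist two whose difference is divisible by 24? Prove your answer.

Each integer lies in one of the 24 residue classes modulo 24.
With 34 integers and only 24 classes, the pigeonhole principle forces two of them, say a and b, into the same class.
Their difference a − b is then a multiple of 24.

Yes, this is always true.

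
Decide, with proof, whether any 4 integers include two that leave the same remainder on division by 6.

Try 4 consecutive integers, 1, 2, 3, 4. Their remainders mod 6 are 1, 2, 3, 4 — pairwise different, as any 4 ≤ 6 consecutive integers have distinct residues.
So no two of them leave the same remainder on division by 6; the claim fails for this set.

No, the set {1, 2, 3, 4} is a counterexample.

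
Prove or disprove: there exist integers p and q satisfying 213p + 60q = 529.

Any value of 213p + 60q is a multiple of gcd(213, 60) = 3.
But 529 = 3·176 + 1, so 3 ∤ 529.
Therefore 213p + 60q = 529 has no solution in integers.

There are no such integers.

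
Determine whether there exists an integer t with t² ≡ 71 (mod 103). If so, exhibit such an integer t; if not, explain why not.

No such integer exists.

103 is prime, so by Euler's criterion 71 is a square mod 103 iff 71^((103−1)/2) = 71^51 ≡ 1 (mod 103).
Squaring successively (mod 103): 71^2 = 5041 ≡ 97; 71^4 ≡ 97² = 9409 ≡ 36; 71^8 ≡ 36² = 1296 ≡ 60; 71^16 ≡ 60² = 3600 ≡ 98; 71^32 ≡ 98² = 9604 ≡ 25.
Since 51 = 32 + 16 + 2 + 1, 71^51 ≡ 25 · 98 · 97 · 71; multiplying out mod 103: 25·98 = 2450 ≡ 81, then 81·97 = 7857 ≡ 29, then 29·71 = 2059 ≡ 102. Thus 71^51 ≡ 102 ≡ −1 (mod 103).
By Euler's criterion 71 is a quadratic non-residue mod 103: no t satisfies t² ≡ 71 (mod 103).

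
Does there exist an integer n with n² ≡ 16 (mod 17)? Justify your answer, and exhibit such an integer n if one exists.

Take n = 13. Then 13² = 169 = 9·17 + 16, so 13² ≡ 16 (mod 17).

n = 13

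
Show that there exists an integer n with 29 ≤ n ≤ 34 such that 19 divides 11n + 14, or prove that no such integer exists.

For n = 29, 30, …, 34 the values of 11n + 14 modulo 19 are 10, 2, 13, 5, 16, 8 respectively.
None is 0, so 19 never divides 11n + 14 on this range.

No, no such integer n in that range exists.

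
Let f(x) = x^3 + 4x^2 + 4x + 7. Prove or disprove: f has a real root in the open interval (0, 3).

f has no root in that interval.

The endpoint values f(0) = 7 and f(3) = 82 are both positive. Claim: f(x) > 0 for every x in (0, 3).
The nonzero coefficients of f are all positive, so for x > 0 every term of f(x) is positive (the constant term 7 strictly so).
So f is strictly positive on (0, 3); no root exists in the interval.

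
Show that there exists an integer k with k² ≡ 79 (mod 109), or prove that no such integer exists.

109 is prime, so by Euler's criterion 79 is a square mod 109 iff 79^((109−1)/2) = 79^54 ≡ 1 (mod 109).
Squaring successively (mod 109): 79^2 = 6241 ≡ 28; 79^4 ≡ 28² = 784 ≡ 21; 79^8 ≡ 21² = 441 ≡ 5; 79^16 ≡ 5² = 25 ≡ 25; 79^32 ≡ 25² = 625 ≡ 80.
Since 54 = 32 + 16 + 4 + 2, 79^54 ≡ 80 · 25 · 21 · 28; multiplying out mod 109: 80·25 = 2000 ≡ 38, then 38·21 = 798 ≡ 35, then 35·28 = 980 ≡ 108. Thus 79^54 ≡ 108 ≡ −1 (mod 109).
The value −1 means 79 is a non-residue modulo 109, so k² ≡ 79 (mod 109) is impossible.

No such integer exists.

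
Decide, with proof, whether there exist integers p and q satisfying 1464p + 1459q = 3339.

1464 and 1459 are coprime, so 1464p + 1459q ranges over all of ℤ.
Euclidean algorithm: 1464 = 1·1459 + 5, 1459 = 291·5 + 4, 5 = 1·4 + 1, 4 = 4·1 + 0.
Back-substituting, 1 = 5 − 1·4 = 5 − (1459 − 291·5) = −1459 + 292·5 = −1459 + 292·(1464 − 1·1459) = 292·1464 − 293·1459; that is, 1464·292 + 1459·(-293) = 1.
Scaling by 3339 gives the particular solution (p, q) = (974988, -978327).
Subtracting 668·1459 from p and adding 668·1464 to q gives the tidier solution (376, -375).
Indeed 1464·376 + 1459·(-375) = 550464 − 547125 = 3339.

p = 376, q = -375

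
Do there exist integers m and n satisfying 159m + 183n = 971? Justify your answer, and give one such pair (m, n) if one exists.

No such integers exist.

gcd(159, 183) = 3, so every integer of the form 159m + 183n is a multiple of 3.
But 971 is not a multiple of 3 (it leaves remainder 2).
So the equation is unsolvable over ℤ.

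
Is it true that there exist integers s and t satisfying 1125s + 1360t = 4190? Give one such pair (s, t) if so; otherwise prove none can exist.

s = 150, t = -121

Every value of 1125s + 1360t is a multiple of gcd(1125, 1360) = 5; since 5 ∣ 4190, solutions exist.
Dividing through by 5 reduces the equation to 225s + 272t = 838.
Dividing repeatedly: 272 = 1·225 + 47, 225 = 4·47 + 37, 47 = 1·37 + 10, 37 = 3·10 + 7, 10 = 1·7 + 3, 7 = 2·3 + 1, 3 = 3·1 + 0.
Back-substituting, 1 = 7 − 2·3 = 7 − 2·(10 − 1·7) = −2·10 + 3·7 = −2·10 + 3·(37 − 3·10) = 3·37 − 11·10 = 3·37 − 11·(47 − 1·37) = −11·47 + 14·37 = −11·47 + 14·(225 − 4·47) = 14·225 − 67·47 = 14·225 − 67·(272 − 1·225) = −67·272 + 81·225; that is, 225·81 + 272·(-67) = 1.
Multiplying through by 838: s = 81·838 = 67878, t = (-67)·838 = -56146 is a solution.
Subtracting 249·272 from s and adding 249·225 to t gives the tidier solution (150, -121).
Check: 1125·150 + 1360·(-121) = 168750 − 164560 = 4190. ✓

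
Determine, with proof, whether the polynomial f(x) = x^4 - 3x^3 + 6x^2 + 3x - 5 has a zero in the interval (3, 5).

No.

The endpoint values f(3) = 58 and f(5) = 410 are both positive. Claim: f(x) > 0 for every x in (3, 5).
Shift to the endpoint 3: with x = 3 + u (0 < u < 2), one computes f(3 + u) = u^4 + 9u^3 + 33u^2 + 66u + 58.
The nonzero coefficients here are all positive, so for u > 0 every term is positive (or zero), and the constant term 58 is strictly positive.
Therefore f(x) > 0 throughout (3, 5), and f has no zero there.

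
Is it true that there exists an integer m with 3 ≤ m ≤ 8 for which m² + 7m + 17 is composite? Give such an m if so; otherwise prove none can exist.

m = 5

At m = 5: 5² + 7·5 + 17 = 77 = 7·11, which is composite.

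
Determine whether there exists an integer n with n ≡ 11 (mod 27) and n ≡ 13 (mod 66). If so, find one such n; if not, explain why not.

No such integer exists.

gcd(27, 66) = 3. If n ≡ 11 (mod 27) and n ≡ 13 (mod 66), then n ≡ 11 (mod 3) and n ≡ 13 (mod 3).
These are incompatible: 11 − 13 = -2 is not divisible by 3.
So no integer satisfies both congruences.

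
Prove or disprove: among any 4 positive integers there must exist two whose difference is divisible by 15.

No; for instance {14, 15, 16, 17} is a counterexample.

Try 4 consecutive integers, 14, 15, 16, 17. Their remainders mod 15 are 14, 0, 1, 2 — pairwise different, as any 4 ≤ 15 consecutive integers have distinct residues.
Any two of them differ by at most 3 < 15 and by at least 1, so no difference is a multiple of 15.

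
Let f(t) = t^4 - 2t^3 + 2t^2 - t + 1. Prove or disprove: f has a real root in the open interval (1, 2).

f has no root in that interval.

The endpoint values f(1) = 1 and f(2) = 7 are both positive. Claim: f(t) > 0 for every t in (1, 2).
Substitute t = 1 + u, where 0 < u < 1 on the interval. Expanding, f(1 + u) = u^4 + 2u^3 + 2u^2 + u + 1.
All 5 nonzero coefficients of this polynomial in u are positive; hence for u > 0 the value is a sum of positive terms (the constant 1 among them).
Therefore f(t) > 0 throughout (1, 2), and f has no zero there.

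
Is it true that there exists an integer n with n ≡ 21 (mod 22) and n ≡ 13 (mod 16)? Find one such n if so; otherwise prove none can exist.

n = 109

The moduli are not coprime: gcd(22, 16) = 2. Compatibility requires 2 ∣ (13 − 21) = -8, which holds, so solutions exist.
The integers ≡ 21 (mod 22) are 21, 43, 65, 87, 109, …; their remainders mod 16 are 5, 11, 1, 7, 13, so n = 109 is the first that is ≡ 13 (mod 16).
Verify: 109 = 4·22 + 21 and 109 = 6·16 + 13. ✓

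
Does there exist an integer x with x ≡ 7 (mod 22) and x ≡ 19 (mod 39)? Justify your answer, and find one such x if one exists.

gcd(22, 39) = 1, so the Chinese Remainder Theorem guarantees exactly one residue class mod 858 satisfying both.
Any solution of the first congruence is x = 7 + 22t; substituting into the second, 22t ≡ 19 − 7 ≡ 12 (mod 39).
Since 22·16 = 352 = 9·39 + 1, the inverse of 22 mod 39 is 16.
Therefore t ≡ 16·12 = 192 ≡ 36 (mod 39).
With t = 36: x = 7 + 22·36 = 799.
Check: 799 mod 22 = 7, 799 mod 39 = 19. ✓

x = 799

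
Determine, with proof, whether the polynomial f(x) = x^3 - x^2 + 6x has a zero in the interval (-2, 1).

f(-2) = -24 and f(1) = 6, which have opposite signs.
As a polynomial, f is continuous on every closed interval.
By the Intermediate Value Theorem, f takes the value 0 somewhere in the open interval.

Such a root exists.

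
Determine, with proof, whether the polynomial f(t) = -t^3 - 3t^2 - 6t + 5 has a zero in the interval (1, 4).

Evaluate at the endpoints: f(1) = -5, f(4) = -131 — same sign (negative).
f'(t) = -3t^2 - 6t - 6 has discriminant (-6)² − 4·(-3)·(-6) = -36 < 0, so f' has no real roots and is negative for every real t.
Hence f is strictly decreasing on ℝ, and in particular on [1, 4]. A strictly monotone function with same-sign endpoint values stays negative on the whole interval, so f has no zero in (1, 4).

f has no root in that interval.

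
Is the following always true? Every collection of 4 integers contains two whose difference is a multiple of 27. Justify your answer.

Take the 4 consecutive integers 32, 33, 34, 35: their residues mod 27 are all distinct because 4 ≤ 27.
Any two of them differ by at most 3 < 27 and by at least 1, so no difference is a multiple of 27.

No; for instance {32, 33, 34, 35} is a counterexample.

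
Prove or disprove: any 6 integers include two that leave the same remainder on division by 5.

True.

Partition the integers by their residue mod 5; there are 5 classes.
Placing 6 integers into 5 classes, some class receives at least two — say a and b.
That is, a and b leave the same remainder on division by 5, as claimed.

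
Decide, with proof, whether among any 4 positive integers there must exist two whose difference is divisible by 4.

Try 4 consecutive integers, 17, 18, 19, 20. Their remainders mod 4 are 1, 2, 3, 0 — pairwise different, as any 4 ≤ 4 consecutive integers have distinct residues.
The differences between them range over 1, …, 3, none of which is divisible by 4.

No, the set {17, 18, 19, 20} is a counterexample.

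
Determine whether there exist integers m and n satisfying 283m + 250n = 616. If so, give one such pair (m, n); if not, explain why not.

283 and 250 are coprime, so 283m + 250n ranges over all of ℤ.
Dividing repeatedly: 283 = 1·250 + 33, 250 = 7·33 + 19, 33 = 1·19 + 14, 19 = 1·14 + 5, 14 = 2·5 + 4, 5 = 1·4 + 1, 4 = 4·1 + 0.
Working back up the chain: 1 = 5 − 1·4 = 5 − (14 − 2·5) = −14 + 3·5 = −14 + 3·(19 − 1·14) = 3·19 − 4·14 = 3·19 − 4·(33 − 1·19) = −4·33 + 7·19 = −4·33 + 7·(250 − 7·33) = 7·250 − 53·33 = 7·250 − 53·(283 − 1·250) = −53·283 + 60·250. So 283·(-53) + 250·60 = 1.
Times 616: 283·(-32648) + 250·36960 = 616, so (-32648, 36960) solves it.
Adding 131·250 to m and subtracting 131·283 from n gives the tidier solution (102, -113).
Indeed 283·102 + 250·(-113) = 28866 − 28250 = 616.

m = 102, n = -113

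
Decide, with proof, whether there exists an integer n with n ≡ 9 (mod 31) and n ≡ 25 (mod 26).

The moduli 31 and 26 are coprime, so by the Chinese Remainder Theorem a unique solution modulo 806 exists.
Any solution of the first congruence is n = 9 + 31t; substituting into the second, 31t ≡ 25 − 9 ≡ 16 (mod 26).
31 ≡ 5 (mod 26), so this reads 5t ≡ 16 (mod 26). To invert 5 modulo 26: 26 = 5·5 + 1, 5 = 5·1 + 0, and unwinding, 1 = 26 − 5·5. Thus 5⁻¹ ≡ -5 ≡ 21 (mod 26).
Multiplying by 21: t ≡ 21·16 = 336 ≡ 24 (mod 26).
With t = 24: n = 9 + 31·24 = 753.
Indeed 753 ≡ 9 (mod 31) and 753 ≡ 25 (mod 26).

n = 753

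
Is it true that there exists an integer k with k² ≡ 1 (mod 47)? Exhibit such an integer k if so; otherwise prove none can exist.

k = 1

Take k = 1. Then 1² = 1, and since 0 ≤ 1 < 47 this is already reduced: 1² ≡ 1 (mod 47).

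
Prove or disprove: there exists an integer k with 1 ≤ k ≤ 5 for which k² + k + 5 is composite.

k = 4

At k = 4: 4² + 4 + 5 = 25 = 5·5, which is composite.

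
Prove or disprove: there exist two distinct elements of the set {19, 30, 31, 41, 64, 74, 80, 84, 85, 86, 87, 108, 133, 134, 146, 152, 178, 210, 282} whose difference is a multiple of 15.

19 and 64 are such a pair.

Both 19 and 64 leave remainder 4 on division by 15; their difference 45 = 3·15 is a multiple of 15.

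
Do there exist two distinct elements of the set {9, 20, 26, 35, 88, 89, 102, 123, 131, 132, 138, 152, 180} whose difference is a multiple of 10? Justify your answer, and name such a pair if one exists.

Both 9 and 89 leave remainder 9 on division by 10; their difference 80 = 8·10 is a multiple of 10.

9 and 89 are such a pair.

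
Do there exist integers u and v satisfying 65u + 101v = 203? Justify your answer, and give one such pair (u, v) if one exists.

u = 14, v = -7

65 and 101 are coprime, so 65u + 101v ranges over all of ℤ.
Run the Euclidean algorithm on 101 and 65: 101 = 1·65 + 36, 65 = 1·36 + 29, 36 = 1·29 + 7, 29 = 4·7 + 1, 7 = 7·1 + 0.
Back-substituting, 1 = 29 − 4·7 = 29 − 4·(36 − 1·29) = −4·36 + 5·29 = −4·36 + 5·(65 − 1·36) = 5·65 − 9·36 = 5·65 − 9·(101 − 1·65) = −9·101 + 14·65; that is, 65·14 + 101·(-9) = 1.
Multiplying through by 203: u = 14·203 = 2842, v = (-9)·203 = -1827 is a solution.
Subtracting 28·101 from u and adding 28·65 to v gives the tidier solution (14, -7).
Check: 65·14 + 101·(-7) = 910 − 707 = 203. ✓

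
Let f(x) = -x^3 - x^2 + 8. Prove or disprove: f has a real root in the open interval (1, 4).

Yes, f has a root in the interval.

f(1) = 6 and f(4) = -72, which have opposite signs.
As a polynomial, f is continuous on every closed interval.
By the Intermediate Value Theorem, f takes the value 0 somewhere in the open interval.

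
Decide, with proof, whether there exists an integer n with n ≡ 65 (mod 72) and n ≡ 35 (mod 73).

Since 72 and 73 share no common factor, CRT says the pair of congruences has a solution (unique mod 5256).
Write n = 65 + 72t and require 65 + 72t ≡ 35 (mod 73), i.e. 72t ≡ 43 (mod 73).
Since 72·72 = 5184 = 71·73 + 1, the inverse of 72 mod 73 is 72.
Multiplying by 72: t ≡ 72·43 = 3096 ≡ 30 (mod 73).
With t = 30: n = 65 + 72·30 = 2225.
Indeed 2225 ≡ 65 (mod 72) and 2225 ≡ 35 (mod 73).

n = 2225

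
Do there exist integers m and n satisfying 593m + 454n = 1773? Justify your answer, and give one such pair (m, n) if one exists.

593 and 454 are coprime, so 593m + 454n ranges over all of ℤ.
Run the Euclidean algorithm on 593 and 454: 593 = 1·454 + 139, 454 = 3·139 + 37, 139 = 3·37 + 28, 37 = 1·28 + 9, 28 = 3·9 + 1, 9 = 9·1 + 0.
Back-substituting, 1 = 28 − 3·9 = 28 − 3·(37 − 1·28) = −3·37 + 4·28 = −3·37 + 4·(139 − 3·37) = 4·139 − 15·37 = 4·139 − 15·(454 − 3·139) = −15·454 + 49·139 = −15·454 + 49·(593 − 1·454) = 49·593 − 64·454; that is, 593·49 + 454·(-64) = 1.
Multiplying through by 1773: m = 49·1773 = 86877, n = (-64)·1773 = -113472 is a solution.
Shifting by a multiple of (454, −593) keeps it a solution: m = 86877 − 191·454 = 163, n = -113472 + 191·593 = -209.
Check: 593·163 + 454·(-209) = 96659 − 94886 = 1773. ✓

m = 163, n = -209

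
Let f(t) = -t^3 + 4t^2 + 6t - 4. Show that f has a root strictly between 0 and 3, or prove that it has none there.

Yes, f has a root in the interval.

f(0) = -4 and f(3) = 23, which have opposite signs.
Since f is a polynomial it is continuous on [0, 3].
By the Intermediate Value Theorem, f takes the value 0 somewhere in the open interval.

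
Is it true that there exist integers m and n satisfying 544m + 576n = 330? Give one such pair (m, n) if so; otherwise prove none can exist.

Any value of 544m + 576n is a multiple of gcd(544, 576) = 32.
However 330 leaves remainder 10 on division by 32.
So the equation is unsolvable over ℤ.

There are no such integers.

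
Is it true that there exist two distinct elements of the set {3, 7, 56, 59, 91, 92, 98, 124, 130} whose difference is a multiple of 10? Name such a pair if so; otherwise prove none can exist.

Reduce each element modulo 10: 3↦3, 7↦7, 56↦6, 59↦9, 91↦1, 92↦2, 98↦8, 124↦4, 130↦0.
These 9 residues are pairwise different, hence no difference of two elements is divisible by 10.

No, no such pair exists.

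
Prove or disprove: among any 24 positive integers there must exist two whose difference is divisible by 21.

Each integer lies in one of the 21 residue classes modulo 21.
With 24 integers and only 21 classes, the pigeonhole principle forces two of them, say a and b, into the same class.
Their difference a − b is then a multiple of 21.

True.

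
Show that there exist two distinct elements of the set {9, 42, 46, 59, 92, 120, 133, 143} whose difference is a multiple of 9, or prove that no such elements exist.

Reduce each element modulo 9: 9↦0, 42↦6, 46↦1, 59↦5, 92↦2, 120↦3, 133↦7, 143↦8.
No residue repeats among the 8 elements, so no pair has difference ≡ 0 (mod 9).

No, no such pair exists.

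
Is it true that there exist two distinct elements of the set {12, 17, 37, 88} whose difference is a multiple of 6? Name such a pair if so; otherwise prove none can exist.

Residues mod 6: 12↦0, 17↦5, 37↦1, 88↦4.
All 4 residues are distinct, so no two elements differ by a multiple of 6.

No such pair exists.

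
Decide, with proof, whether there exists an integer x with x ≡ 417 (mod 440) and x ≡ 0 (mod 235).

No, no such integer exists.

Both moduli are multiples of 5 = gcd(440, 235), so any solution would satisfy x ≡ 417 and x ≡ 0 modulo 5 simultaneously.
These are incompatible: 417 − 0 = 417 is not divisible by 5.
Therefore no such x exists.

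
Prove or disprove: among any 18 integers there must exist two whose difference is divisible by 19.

No, the set {87, 88, 89, 90, 91, 92, 93, 94, 95, 96, 97, 98, 99, 100, 101, 102, 103, 104} is a counterexample.

Consider the 18 integers 87, 88, …, 104. They lie in distinct residue classes modulo 19, since 18 ≤ 19.
No two share a residue, so no pair has difference divisible by 19; the claim fails for this set.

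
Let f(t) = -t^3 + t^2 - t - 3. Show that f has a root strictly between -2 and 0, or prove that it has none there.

Yes, f has a root in the interval.

f(-2) = 11 and f(0) = -3, which have opposite signs.
Since f is a polynomial it is continuous on [-2, 0].
By the Intermediate Value Theorem f must vanish at some point of (-2, 0).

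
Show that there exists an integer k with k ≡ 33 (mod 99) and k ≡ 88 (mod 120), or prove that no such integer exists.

No, no such integer exists.

Both moduli are multiples of 3 = gcd(99, 120), so any solution would satisfy k ≡ 33 and k ≡ 88 modulo 3 simultaneously.
These are incompatible: 33 − 88 = -55 is not divisible by 3.
Hence the system has no solution.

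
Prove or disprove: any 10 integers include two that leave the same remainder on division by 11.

No; for instance {44, 45, 46, 47, 48, 49, 50, 51, 52, 53} is a counterexample.

Consider the 10 integers 44, 45, …, 53. They lie in distinct residue classes modulo 11, since 10 ≤ 11.
So no two of them leave the same remainder on division by 11; the claim fails for this set.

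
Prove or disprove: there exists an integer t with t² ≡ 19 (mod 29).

No, no such integer exists.

Apply Euler's criterion with the prime 29: 19 is a quadratic residue iff 19^14 ≡ 1 (mod 29), and a non-residue iff it is ≡ −1.
Squaring successively (mod 29): 19^2 = 361 ≡ 13; 19^4 ≡ 13² = 169 ≡ 24; 19^8 ≡ 24² = 576 ≡ 25.
Since 14 = 8 + 4 + 2, 19^14 ≡ 25 · 24 · 13; multiplying out mod 29: 25·24 = 600 ≡ 20, then 20·13 = 260 ≡ 28. Thus 19^14 ≡ 28 ≡ −1 (mod 29).
The value −1 means 19 is a non-residue modulo 29, so t² ≡ 19 (mod 29) is impossible.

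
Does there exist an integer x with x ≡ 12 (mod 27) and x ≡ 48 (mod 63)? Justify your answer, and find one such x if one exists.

x = 174

gcd(27, 63) = 9. A simultaneous solution exists iff 12 ≡ 48 (mod 9); here 12 mod 9 = 3 = 48 mod 9, so it does.
List candidates x ≡ 12 (mod 27): 12, 39, 66, 93, 120, 147, 174. Modulo 63 these are 12, 39, 3, 30, 57, 21, 48; 174 gives 48 as required.
Verify: 174 = 6·27 + 12 and 174 = 2·63 + 48. ✓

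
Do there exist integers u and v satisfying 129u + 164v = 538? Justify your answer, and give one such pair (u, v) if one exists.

129 and 164 are coprime, so 129u + 164v ranges over all of ℤ.
Run the Euclidean algorithm on 164 and 129: 164 = 1·129 + 35, 129 = 3·35 + 24, 35 = 1·24 + 11, 24 = 2·11 + 2, 11 = 5·2 + 1, 2 = 2·1 + 0.
Back-substituting, 1 = 11 − 5·2 = 11 − 5·(24 − 2·11) = −5·24 + 11·11 = −5·24 + 11·(35 − 1·24) = 11·35 − 16·24 = 11·35 − 16·(129 − 3·35) = −16·129 + 59·35 = −16·129 + 59·(164 − 1·129) = 59·164 − 75·129; that is, 129·(-75) + 164·59 = 1.
Times 538: 129·(-40350) + 164·31742 = 538, so (-40350, 31742) solves it.
Adding 247·164 to u and subtracting 247·129 from v gives the tidier solution (158, -121).
Check: 129·158 + 164·(-121) = 20382 − 19844 = 538. ✓

u = 158, v = -121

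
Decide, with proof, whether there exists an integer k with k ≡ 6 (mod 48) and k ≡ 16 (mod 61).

Since 48 and 61 share no common factor, CRT says the pair of congruences has a solution (unique mod 2928).
Write k = 6 + 48t and require 6 + 48t ≡ 16 (mod 61), i.e. 48t ≡ 10 (mod 61).
Note 48·14 = 672 ≡ 1 (mod 61) (as 672 − 1 = 11·61), so 48⁻¹ ≡ 14.
Multiplying by 14: t ≡ 14·10 = 140 ≡ 18 (mod 61).
With t = 18: k = 6 + 48·18 = 870.
Verify: 870 = 18·48 + 6 and 870 = 14·61 + 16. ✓

k = 870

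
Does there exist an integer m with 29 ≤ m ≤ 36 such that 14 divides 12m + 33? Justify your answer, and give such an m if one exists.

No, no such integer m in that range exists.

For m = 29, 30, …, 36 the values of 12m + 33 modulo 14 are 3, 1, 13, 11, 9, 7, 5, 3 respectively.
The residue 0 does not occur, so no m in [29, 36] makes 12m + 33 a multiple of 14.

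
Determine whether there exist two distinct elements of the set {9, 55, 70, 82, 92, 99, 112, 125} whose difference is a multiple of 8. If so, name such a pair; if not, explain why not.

No, no such pair exists.

Reduce each element modulo 8: 9↦1, 55↦7, 70↦6, 82↦2, 92↦4, 99↦3, 112↦0, 125↦5.
No residue repeats among the 8 elements, so no pair has difference ≡ 0 (mod 8).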